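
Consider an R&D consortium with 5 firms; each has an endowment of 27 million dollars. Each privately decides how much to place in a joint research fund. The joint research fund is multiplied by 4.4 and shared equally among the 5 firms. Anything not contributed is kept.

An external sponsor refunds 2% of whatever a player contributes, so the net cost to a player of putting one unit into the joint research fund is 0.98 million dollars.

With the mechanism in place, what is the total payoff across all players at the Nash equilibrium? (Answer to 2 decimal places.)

Even with the mechanism, each unit contributed returns only (4.4/5) / 0.98 = 0.8980 per unit of net cost, so contributing nothing is still dominant.
At the Nash equilibrium no one contributes; group total payoff = 5 × 27 = 135.

135.00 million dollars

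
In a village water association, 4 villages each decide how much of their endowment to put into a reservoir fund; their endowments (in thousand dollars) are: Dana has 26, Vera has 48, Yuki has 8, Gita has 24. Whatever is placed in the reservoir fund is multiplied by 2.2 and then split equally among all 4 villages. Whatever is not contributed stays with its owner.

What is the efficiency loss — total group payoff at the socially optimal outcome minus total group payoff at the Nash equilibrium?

The private return per contributed unit is 2.2/4 = 0.5500 < 1 for every player regardless of endowment, so the Nash equilibrium is zero contribution and the group total is Σ E_j = 26 + 48 + 8 + 24 = 106.
Each contributed unit returns 2.200 to the group, so the social optimum is full contribution by everyone: group total = 2.200 × 106 = 233.20.
Efficiency loss = (2.200 − 1) × 106 = 127.20.

127.20 thousand dollars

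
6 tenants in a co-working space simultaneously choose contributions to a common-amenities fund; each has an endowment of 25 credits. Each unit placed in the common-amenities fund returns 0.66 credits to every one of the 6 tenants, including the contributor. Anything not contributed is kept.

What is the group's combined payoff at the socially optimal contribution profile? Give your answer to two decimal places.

594.00 credits

Each contributed unit returns 3.960 to the group as a whole (0.66 to each of 6 players), which exceeds 1, so the social optimum is full contribution: group total = 3.960 × 150 = 594.00.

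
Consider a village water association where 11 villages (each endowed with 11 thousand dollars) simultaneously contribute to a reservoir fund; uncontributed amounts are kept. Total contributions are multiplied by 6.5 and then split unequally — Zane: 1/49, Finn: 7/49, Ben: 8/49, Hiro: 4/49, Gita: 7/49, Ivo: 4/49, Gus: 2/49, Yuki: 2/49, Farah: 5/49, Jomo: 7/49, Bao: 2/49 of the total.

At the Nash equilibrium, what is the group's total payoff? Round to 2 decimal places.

A player with share s gets back 6.5·s per unit contributed, so full contribution is dominant for anyone with s > 1/6.5 = 0.1538 and zero contribution is dominant for anyone below.
The only share above 0.1538 is Ben's 8/49, contributing 11; the remaining 10 contribute 0. Total contributed: 11.
The reservoir fund pays out 6.5 × 11 = 71.50 in total (split across the unequal shares, but the aggregate is all that matters for the group sum).
The 10 free-riders keep 11 each, adding 110. Group total = 110 + 71.50 = 181.50.

181.50 thousand dollars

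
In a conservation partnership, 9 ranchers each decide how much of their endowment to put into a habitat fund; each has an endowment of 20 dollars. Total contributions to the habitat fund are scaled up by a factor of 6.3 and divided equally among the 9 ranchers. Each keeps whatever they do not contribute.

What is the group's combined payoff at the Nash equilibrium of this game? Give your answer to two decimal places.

Each contributed unit returns 6.3/9 = 0.7000 to its contributor — below 1 — so contributing 0 is dominant for every player. At the Nash equilibrium everyone keeps their 20, and the group total is 9 × 20 = 180.

180.00 dollars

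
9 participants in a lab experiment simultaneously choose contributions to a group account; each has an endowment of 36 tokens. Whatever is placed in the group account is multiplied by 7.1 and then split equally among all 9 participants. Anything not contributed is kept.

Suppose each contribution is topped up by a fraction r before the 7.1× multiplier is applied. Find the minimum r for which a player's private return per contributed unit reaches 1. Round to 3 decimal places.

With matching at rate r, one contributed unit becomes (1 + r) in the group account and returns 7.1 × (1 + r) / 9 to the contributor.
Setting this equal to 1: 1 + r = 9/7.1 = 1.2676.
So the minimum matching rate is r = 1.2676 − 1 = 0.268.

0.268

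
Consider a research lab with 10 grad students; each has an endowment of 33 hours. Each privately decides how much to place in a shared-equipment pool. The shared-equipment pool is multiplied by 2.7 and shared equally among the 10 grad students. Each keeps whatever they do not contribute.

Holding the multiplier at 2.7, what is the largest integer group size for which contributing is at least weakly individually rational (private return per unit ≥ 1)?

2

Private return per unit is 2.7/(group size), which is ≥ 1 whenever the group size is ≤ 2.7.
The largest such integer is 2.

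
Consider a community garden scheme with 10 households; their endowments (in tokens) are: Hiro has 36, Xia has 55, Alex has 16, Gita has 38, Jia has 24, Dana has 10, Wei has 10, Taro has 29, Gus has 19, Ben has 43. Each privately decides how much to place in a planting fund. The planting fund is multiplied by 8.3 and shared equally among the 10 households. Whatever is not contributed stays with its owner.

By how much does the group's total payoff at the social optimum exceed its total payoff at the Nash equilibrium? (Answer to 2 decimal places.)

The private return per contributed unit is 8.3/10 = 0.8300 < 1 for every player regardless of endowment, so the Nash equilibrium is zero contribution and the group total is Σ E_j = 36 + 55 + 16 + 38 + 24 + 10 + 10 + 29 + 19 + 43 = 280.
Each contributed unit returns 8.300 to the group, so the social optimum is full contribution by everyone: group total = 8.300 × 280 = 2324.00.
Efficiency loss = (8.300 − 1) × 280 = 2044.00.

2044.00 tokens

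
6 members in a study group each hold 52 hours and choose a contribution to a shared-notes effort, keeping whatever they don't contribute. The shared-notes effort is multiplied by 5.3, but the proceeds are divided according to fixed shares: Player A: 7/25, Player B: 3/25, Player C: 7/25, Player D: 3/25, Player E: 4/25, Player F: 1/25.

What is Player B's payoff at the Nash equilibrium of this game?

Player j's private return per contributed unit is 5.3 × (j's share). Contributing is weakly dominant for j when that share is at least 1/5.3 = 0.1887, and contributing 0 is dominant otherwise.
The shares above 0.1887 belong to Player A and Player C, contributing 52 each; the remaining 4 contribute 0. Total contributed: 104.
Player B keeps 52 and receives 5.3 × 104 × 3/25 = 66.14 from the shared-notes effort, for a payoff of 118.14.

118.14 hours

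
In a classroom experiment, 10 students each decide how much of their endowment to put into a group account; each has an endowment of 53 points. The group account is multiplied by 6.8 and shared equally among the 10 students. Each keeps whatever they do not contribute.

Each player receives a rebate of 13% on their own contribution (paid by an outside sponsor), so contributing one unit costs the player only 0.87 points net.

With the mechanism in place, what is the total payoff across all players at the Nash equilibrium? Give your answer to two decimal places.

530.00 points

With the mechanism, a contributed unit returns (6.8/10) / 0.87 = 0.7816 per unit of net cost — still below 1 — so contributing 0 remains dominant for every player.
At the Nash equilibrium no one contributes; group total payoff = 10 × 53 = 530.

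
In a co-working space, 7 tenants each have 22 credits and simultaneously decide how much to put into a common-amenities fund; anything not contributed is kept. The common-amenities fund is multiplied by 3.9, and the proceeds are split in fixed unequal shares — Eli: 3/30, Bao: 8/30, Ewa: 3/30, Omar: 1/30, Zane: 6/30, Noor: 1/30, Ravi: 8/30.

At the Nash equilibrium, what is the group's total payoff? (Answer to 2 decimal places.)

Each unit j contributes comes back to j as 3.9 × (j's share), so j prefers to contribute only if that share exceeds 1/3.9 = 0.2564; otherwise keeping the unit dominates.
Bao and Ravi clear that bar, contributing 22 each; the remaining 5 contribute 0. Total contributed: 44.
The common-amenities fund pays out 3.9 × 44 = 171.60 in total (split across the unequal shares, but the aggregate is all that matters for the group sum).
The 5 free-riders keep 22 each, adding 110. Group total = 110 + 171.60 = 281.60.

281.60 credits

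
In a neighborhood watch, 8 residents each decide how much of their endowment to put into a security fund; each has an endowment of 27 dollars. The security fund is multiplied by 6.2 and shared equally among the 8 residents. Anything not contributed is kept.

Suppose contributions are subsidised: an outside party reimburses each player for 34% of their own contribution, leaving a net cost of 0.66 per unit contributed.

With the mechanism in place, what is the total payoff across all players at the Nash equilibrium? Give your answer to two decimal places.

The effective private return per unit is now (6.2/8) / 0.66 = 1.1742 > 1, so every player's dominant strategy flips to full contribution.
At the Nash equilibrium everyone contributes 27. Group total payoff = 8 × (27 × 0.34 + 6.2 × 27) = 1412.64.

1412.64 dollars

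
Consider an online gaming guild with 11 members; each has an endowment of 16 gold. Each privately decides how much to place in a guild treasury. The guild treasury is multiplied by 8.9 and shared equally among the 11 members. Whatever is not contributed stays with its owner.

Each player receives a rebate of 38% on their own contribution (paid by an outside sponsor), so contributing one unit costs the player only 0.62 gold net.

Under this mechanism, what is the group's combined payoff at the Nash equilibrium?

Under the mechanism each unit contributed yields (8.9/11) / 0.62 = 1.3050 back to its contributor per unit of net cost, which exceeds 1, making full contribution the dominant choice for everyone.
So the Nash equilibrium is full contribution by all 11; the group earns 11 × (16 × 0.38 + 8.9 × 16) = 1633.28.

1633.28 gold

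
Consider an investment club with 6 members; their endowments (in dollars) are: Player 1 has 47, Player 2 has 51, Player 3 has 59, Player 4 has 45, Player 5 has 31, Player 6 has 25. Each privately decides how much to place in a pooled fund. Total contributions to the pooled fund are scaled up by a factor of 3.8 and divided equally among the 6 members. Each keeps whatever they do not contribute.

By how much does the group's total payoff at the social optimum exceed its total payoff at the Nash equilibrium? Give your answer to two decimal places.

The private return per contributed unit is 3.8/6 = 0.6333 < 1 for every player regardless of endowment, so the Nash equilibrium is zero contribution and the group total is Σ E_j = 47 + 51 + 59 + 45 + 31 + 25 = 258.
Each contributed unit returns 3.800 to the group, so the social optimum is full contribution by everyone: group total = 3.800 × 258 = 980.40.
Efficiency loss = (3.800 − 1) × 258 = 722.40.

722.40 dollars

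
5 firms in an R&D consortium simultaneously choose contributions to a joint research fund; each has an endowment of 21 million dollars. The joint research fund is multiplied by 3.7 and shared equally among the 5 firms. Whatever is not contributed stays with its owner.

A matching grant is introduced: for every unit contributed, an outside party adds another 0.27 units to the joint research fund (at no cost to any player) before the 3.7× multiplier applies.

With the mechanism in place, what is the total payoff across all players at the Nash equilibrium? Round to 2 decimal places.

With the mechanism, a contributed unit returns 3.7 × 1.27 / 5 = 0.9398 per unit of net cost — still below 1 — so contributing 0 remains dominant for every player.
Everyone keeps their endowment and the group total is 5 × 21 = 105.

105.00 million dollars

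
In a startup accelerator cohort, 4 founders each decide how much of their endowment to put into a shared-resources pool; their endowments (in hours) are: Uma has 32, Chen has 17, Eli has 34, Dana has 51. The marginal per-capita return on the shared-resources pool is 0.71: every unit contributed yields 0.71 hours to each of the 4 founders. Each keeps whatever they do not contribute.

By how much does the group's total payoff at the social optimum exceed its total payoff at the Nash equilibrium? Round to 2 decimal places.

The private return per contributed unit is 0.71 < 1 for everyone, so the Nash equilibrium is zero contribution and the group total is Σ E_j = 32 + 17 + 34 + 51 = 134.
Each contributed unit returns 2.840 to the group, so the social optimum is full contribution by everyone: group total = 2.840 × 134 = 380.56.
Efficiency loss = (2.840 − 1) × 134 = 246.56.

246.56 hours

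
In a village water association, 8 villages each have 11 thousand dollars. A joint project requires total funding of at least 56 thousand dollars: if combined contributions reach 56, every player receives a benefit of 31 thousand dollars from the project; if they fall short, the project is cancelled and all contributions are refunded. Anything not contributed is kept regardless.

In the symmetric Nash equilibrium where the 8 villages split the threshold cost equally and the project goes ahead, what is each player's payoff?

Equal share of the threshold: 56/8 = 7.
At this profile no one gains by cutting their contribution: any cut drops the total below 56, the project is cancelled, contributions are refunded, and the deviator ends with 11, which is less than 11 − 7 + 31 = 35. Contributing more than 7 just wastes the excess. So contributing exactly 7 is a best response.
Each player's payoff: 11 − 7 + 31 = 35.

35 thousand dollars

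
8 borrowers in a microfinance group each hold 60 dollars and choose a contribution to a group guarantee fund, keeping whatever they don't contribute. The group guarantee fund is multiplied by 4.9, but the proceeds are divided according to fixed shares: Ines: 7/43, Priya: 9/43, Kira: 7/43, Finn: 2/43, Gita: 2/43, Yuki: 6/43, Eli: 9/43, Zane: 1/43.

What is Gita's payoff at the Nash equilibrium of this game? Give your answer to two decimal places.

87.35 dollars

Player j's private return per contributed unit is 4.9 × (j's share). Contributing is weakly dominant for j when that share is at least 1/4.9 = 0.2041, and contributing 0 is dominant otherwise.
Priya and Eli are above the threshold, contributing 60 each; the remaining 6 contribute 0. Total contributed: 120.
Gita keeps 60 and receives 4.9 × 120 × 2/43 = 27.35 from the group guarantee fund, for a payoff of 87.35.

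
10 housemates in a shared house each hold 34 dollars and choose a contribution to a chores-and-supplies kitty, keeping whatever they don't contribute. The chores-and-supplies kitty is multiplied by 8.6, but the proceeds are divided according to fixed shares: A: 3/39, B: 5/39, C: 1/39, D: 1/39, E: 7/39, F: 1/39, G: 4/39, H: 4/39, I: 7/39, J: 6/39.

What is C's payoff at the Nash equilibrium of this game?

Player j's private return per contributed unit is 8.6 × (j's share). Contributing is weakly dominant for j when that share is at least 1/8.6 = 0.1163, and contributing 0 is dominant otherwise.
B, E, I and J are above the threshold, contributing 34 each; the remaining 6 contribute 0. Total contributed: 136.
C keeps 34 and receives 8.6 × 136 × 1/39 = 29.99 from the chores-and-supplies kitty, for a payoff of 63.99.

63.99 dollars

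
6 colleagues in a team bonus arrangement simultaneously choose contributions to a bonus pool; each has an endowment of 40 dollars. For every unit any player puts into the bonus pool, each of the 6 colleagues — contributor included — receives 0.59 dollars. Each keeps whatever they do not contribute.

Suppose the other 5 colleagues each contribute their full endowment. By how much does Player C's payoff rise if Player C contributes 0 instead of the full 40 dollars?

16.40 dollars

Switching from a contribution of 40 to 0 lets Player C keep an extra 40 dollars, but lowers the bonus pool by 40, which costs Player C their own share of that drop: 0.59 × 40 = 23.60.
Net gain = 40 − 23.60 = 16.40. The private return per contributed unit (0.59) is below 1, so free-riding is indeed the best response regardless of what the others do.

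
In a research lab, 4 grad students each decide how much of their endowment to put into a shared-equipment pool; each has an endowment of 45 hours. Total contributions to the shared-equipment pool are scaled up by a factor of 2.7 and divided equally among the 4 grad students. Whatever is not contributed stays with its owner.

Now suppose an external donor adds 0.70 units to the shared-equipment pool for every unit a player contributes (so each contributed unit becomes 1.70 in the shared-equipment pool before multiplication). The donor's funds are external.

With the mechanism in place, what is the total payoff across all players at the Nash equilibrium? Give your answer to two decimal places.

826.20 hours

With the mechanism, a contributed unit returns 2.7 × 1.70 / 4 = 1.1475 per unit of net cost to the contributor — now above 1 — so contributing fully is weakly dominant for every player.
So the Nash equilibrium is full contribution by all 4; the group earns 2.7 × 1.70 × 180 = 826.20.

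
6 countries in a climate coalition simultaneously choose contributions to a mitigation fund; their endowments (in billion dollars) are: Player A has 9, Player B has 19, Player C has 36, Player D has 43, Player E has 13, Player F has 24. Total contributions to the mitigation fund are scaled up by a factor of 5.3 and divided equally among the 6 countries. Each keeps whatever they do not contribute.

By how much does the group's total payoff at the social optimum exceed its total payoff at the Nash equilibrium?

The private return per contributed unit is 5.3/6 = 0.8833 < 1 for every player regardless of endowment, so the Nash equilibrium is zero contribution and the group total is Σ E_j = 9 + 19 + 36 + 43 + 13 + 24 = 144.
Each contributed unit returns 5.300 to the group, so the social optimum is full contribution by everyone: group total = 5.300 × 144 = 763.20.
Efficiency loss = (5.300 − 1) × 144 = 619.20.

619.20 billion dollars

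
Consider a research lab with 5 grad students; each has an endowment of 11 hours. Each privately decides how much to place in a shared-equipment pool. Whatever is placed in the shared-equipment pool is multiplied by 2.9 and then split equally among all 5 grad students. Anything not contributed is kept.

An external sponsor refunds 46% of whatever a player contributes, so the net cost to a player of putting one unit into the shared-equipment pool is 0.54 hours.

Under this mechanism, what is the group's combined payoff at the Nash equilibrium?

184.80 hours

With the mechanism, a contributed unit returns (2.9/5) / 0.54 = 1.0741 per unit of net cost to the contributor — now above 1 — so contributing fully is weakly dominant for every player.
At the Nash equilibrium everyone contributes 11. Group total payoff = 5 × (11 × 0.46 + 2.9 × 11) = 184.80.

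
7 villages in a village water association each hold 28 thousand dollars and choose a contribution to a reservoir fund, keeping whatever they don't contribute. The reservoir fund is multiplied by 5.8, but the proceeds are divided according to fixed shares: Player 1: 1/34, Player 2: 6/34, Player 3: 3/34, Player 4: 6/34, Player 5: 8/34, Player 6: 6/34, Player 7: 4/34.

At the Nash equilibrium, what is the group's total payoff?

733.60 thousand dollars

Each unit j contributes comes back to j as 5.8 × (j's share), so j prefers to contribute only if that share exceeds 1/5.8 = 0.1724; otherwise keeping the unit dominates.
The shares above 0.1724 belong to Player 2, Player 4, Player 5 and Player 6, contributing 28 each; the remaining 3 contribute 0. Total contributed: 112.
The reservoir fund pays out 5.8 × 112 = 649.60 in total (split across the unequal shares, but the aggregate is all that matters for the group sum).
The 3 free-riders keep 28 each, adding 84. Group total = 84 + 649.60 = 733.60.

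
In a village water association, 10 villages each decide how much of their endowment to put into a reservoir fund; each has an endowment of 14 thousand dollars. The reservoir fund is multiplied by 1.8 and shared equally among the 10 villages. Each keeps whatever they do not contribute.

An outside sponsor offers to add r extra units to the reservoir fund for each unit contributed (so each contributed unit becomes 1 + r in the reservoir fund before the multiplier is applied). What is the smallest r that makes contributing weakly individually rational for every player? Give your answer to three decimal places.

4.556

With matching at rate r, one contributed unit becomes (1 + r) in the reservoir fund and returns 1.8 × (1 + r) / 10 to the contributor.
Setting this equal to 1: 1 + r = 10/1.8 = 5.5556.
So the minimum matching rate is r = 5.5556 − 1 = 4.556.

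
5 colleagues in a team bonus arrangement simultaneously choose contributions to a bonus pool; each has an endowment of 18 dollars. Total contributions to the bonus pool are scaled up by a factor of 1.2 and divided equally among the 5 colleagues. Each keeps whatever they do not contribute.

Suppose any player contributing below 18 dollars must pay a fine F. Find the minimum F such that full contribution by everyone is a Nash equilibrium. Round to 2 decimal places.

13.68 dollars

Given the others contribute fully, the best deviation is to contribute 0 (any partial contribution still incurs the fine and gives up units whose private return 0.2400 is below 1).
Deviating from 18 to 0 saves 18 dollars but forfeits the deviator's share of the drop in the bonus pool: 1.2/5 × 18 = 4.32.
So the deviation gain is 18 − 4.32 = 13.68, and the fine must be at least 13.68 dollars to wipe it out.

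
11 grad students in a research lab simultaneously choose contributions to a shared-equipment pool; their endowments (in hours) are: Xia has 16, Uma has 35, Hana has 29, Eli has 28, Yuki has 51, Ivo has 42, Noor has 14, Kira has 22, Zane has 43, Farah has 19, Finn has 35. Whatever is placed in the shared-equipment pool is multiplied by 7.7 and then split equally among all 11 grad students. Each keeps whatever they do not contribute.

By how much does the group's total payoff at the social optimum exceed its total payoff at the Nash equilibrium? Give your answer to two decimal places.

2237.80 hours

The private return per contributed unit is 7.7/11 = 0.7000 < 1 for every player regardless of endowment, so the Nash equilibrium is zero contribution and the group total is Σ E_j = 16 + 35 + 29 + 28 + 51 + 42 + 14 + 22 + 43 + 19 + 35 = 334.
Each contributed unit returns 7.700 to the group, so the social optimum is full contribution by everyone: group total = 7.700 × 334 = 2571.80.
Efficiency loss = (7.700 − 1) × 334 = 2237.80.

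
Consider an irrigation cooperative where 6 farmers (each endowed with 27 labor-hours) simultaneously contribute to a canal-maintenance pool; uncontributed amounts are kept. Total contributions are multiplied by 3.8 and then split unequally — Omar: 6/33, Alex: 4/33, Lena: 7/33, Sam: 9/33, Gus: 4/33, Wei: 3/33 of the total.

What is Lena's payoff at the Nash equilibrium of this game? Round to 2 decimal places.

48.76 labor-hours

Player j's private return per contributed unit is 3.8 × (j's share). Contributing is weakly dominant for j when that share is at least 1/3.8 = 0.2632, and contributing 0 is dominant otherwise.
Sam alone (share 9/33) is above the threshold, contributing 27; the remaining 5 contribute 0. Total contributed: 27.
Lena keeps 27 and receives 3.8 × 27 × 7/33 = 21.76 from the canal-maintenance pool, for a payoff of 48.76.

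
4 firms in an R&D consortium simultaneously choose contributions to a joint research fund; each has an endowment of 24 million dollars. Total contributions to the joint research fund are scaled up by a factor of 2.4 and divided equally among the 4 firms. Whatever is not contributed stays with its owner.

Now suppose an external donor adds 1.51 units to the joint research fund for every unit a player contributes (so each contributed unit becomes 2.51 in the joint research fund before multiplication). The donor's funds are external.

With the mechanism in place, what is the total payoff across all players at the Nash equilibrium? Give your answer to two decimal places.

578.30 million dollars

The effective private return per unit is now 2.4 × 2.51 / 4 = 1.5060 > 1, so every player's dominant strategy flips to full contribution.
At the Nash equilibrium everyone contributes 24. Group total payoff = 2.4 × 2.51 × 96 = 578.30.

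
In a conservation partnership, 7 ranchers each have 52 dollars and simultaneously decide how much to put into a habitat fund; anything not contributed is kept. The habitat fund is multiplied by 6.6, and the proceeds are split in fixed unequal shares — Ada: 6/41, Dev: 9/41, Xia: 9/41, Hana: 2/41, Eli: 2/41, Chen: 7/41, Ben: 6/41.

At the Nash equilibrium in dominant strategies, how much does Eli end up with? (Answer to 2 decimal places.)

Player j's private return per contributed unit is 6.6 × (j's share). Contributing is weakly dominant for j when that share is at least 1/6.6 = 0.1515, and contributing 0 is dominant otherwise.
The shares above 0.1515 belong to Dev, Xia and Chen, contributing 52 each; the remaining 4 contribute 0. Total contributed: 156.
Eli keeps 52 and receives 6.6 × 156 × 2/41 = 50.22 from the habitat fund, for a payoff of 102.22.

102.22 dollars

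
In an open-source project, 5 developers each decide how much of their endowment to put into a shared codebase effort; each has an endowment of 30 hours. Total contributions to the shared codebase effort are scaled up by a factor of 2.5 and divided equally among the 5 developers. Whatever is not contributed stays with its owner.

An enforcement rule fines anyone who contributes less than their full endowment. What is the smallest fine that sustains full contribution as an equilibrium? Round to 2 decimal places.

15.00 hours

Given the others contribute fully, the best deviation is to contribute 0 (any partial contribution still incurs the fine and gives up units whose private return 0.5000 is below 1).
Deviating from 30 to 0 saves 30 hours but forfeits the deviator's share of the drop in the shared codebase effort: 2.5/5 × 30 = 15.00.
So the deviation gain is 30 − 15.00 = 15.00, and the fine must be at least 15.00 hours to wipe it out.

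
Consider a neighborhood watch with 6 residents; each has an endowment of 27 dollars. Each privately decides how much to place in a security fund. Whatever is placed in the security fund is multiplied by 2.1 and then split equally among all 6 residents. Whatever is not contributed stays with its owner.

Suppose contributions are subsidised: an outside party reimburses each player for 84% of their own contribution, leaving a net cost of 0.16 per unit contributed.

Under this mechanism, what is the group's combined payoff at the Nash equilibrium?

476.28 dollars

With the mechanism, a contributed unit returns (2.1/6) / 0.16 = 2.1875 per unit of net cost to the contributor — now above 1 — so contributing fully is weakly dominant for every player.
At the Nash equilibrium everyone contributes 27. Group total payoff = 6 × (27 × 0.84 + 2.1 × 27) = 476.28.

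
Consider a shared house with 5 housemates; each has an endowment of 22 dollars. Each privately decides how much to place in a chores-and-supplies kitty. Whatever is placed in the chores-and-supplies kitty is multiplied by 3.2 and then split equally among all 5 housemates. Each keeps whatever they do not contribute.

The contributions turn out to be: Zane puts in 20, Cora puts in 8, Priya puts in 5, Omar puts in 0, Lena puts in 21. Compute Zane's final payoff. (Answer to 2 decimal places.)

36.56 dollars

Total contributed: 20 + 8 + 5 + 0 + 21 = 54.
Each receives 3.2 × 54 / 5 = 34.56 from the chores-and-supplies kitty.
Zane keeps 22 − 20 = 2, so Zane's payoff is 2 + 34.56 = 36.56.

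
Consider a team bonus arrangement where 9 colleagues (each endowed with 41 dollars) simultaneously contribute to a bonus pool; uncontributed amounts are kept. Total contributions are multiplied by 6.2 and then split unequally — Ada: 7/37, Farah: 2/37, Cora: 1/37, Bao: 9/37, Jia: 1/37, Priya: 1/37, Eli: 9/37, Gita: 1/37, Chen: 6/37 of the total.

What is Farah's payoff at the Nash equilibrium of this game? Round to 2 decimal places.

95.96 dollars

A player with share s gets back 6.2·s per unit contributed, so full contribution is dominant for anyone with s > 1/6.2 = 0.1613 and zero contribution is dominant for anyone below.
The shares above 0.1613 belong to Ada, Bao, Eli and Chen, contributing 41 each; the remaining 5 contribute 0. Total contributed: 164.
Farah keeps 41 and receives 6.2 × 164 × 2/37 = 54.96 from the bonus pool, for a payoff of 95.96.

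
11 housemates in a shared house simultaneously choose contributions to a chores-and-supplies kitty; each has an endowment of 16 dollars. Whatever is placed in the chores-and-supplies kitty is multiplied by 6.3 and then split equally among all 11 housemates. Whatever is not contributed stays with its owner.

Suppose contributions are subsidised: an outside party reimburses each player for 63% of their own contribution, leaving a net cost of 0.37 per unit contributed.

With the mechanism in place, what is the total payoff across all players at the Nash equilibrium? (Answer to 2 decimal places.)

Under the mechanism each unit contributed yields (6.3/11) / 0.37 = 1.5479 back to its contributor per unit of net cost, which exceeds 1, making full contribution the dominant choice for everyone.
At the Nash equilibrium everyone contributes 16. Group total payoff = 11 × (16 × 0.63 + 6.3 × 16) = 1219.68.

1219.68 dollars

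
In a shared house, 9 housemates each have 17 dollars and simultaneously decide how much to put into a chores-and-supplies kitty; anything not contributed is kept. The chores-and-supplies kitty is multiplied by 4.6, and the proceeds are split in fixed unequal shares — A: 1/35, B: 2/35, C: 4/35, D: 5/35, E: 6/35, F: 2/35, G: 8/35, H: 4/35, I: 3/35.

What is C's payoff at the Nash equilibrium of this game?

A player with share s gets back 4.6·s per unit contributed, so full contribution is dominant for anyone with s > 1/4.6 = 0.2174 and zero contribution is dominant for anyone below.
G alone (share 8/35) is above the threshold, contributing 17; the remaining 8 contribute 0. Total contributed: 17.
C keeps 17 and receives 4.6 × 17 × 4/35 = 8.94 from the chores-and-supplies kitty, for a payoff of 25.94.

25.94 dollars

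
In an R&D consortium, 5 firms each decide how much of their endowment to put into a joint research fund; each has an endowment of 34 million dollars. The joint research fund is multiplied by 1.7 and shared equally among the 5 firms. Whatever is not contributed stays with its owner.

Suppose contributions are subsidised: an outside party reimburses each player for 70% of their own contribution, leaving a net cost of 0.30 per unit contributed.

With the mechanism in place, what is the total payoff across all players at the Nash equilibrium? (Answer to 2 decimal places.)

The effective private return per unit is now (1.7/5) / 0.30 = 1.1333 > 1, so every player's dominant strategy flips to full contribution.
So the Nash equilibrium is full contribution by all 5; the group earns 5 × (34 × 0.70 + 1.7 × 34) = 408.00.

408.00 million dollars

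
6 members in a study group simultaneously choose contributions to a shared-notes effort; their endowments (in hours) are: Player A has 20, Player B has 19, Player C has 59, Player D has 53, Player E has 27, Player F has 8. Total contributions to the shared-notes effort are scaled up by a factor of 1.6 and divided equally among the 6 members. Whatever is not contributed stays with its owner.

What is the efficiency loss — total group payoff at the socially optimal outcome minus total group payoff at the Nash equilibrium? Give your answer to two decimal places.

The private return per contributed unit is 1.6/6 = 0.2667 < 1 for every player regardless of endowment, so the Nash equilibrium is zero contribution and the group total is Σ E_j = 20 + 19 + 59 + 53 + 27 + 8 = 186.
Each contributed unit returns 1.600 to the group, so the social optimum is full contribution by everyone: group total = 1.600 × 186 = 297.60.
Efficiency loss = (1.600 − 1) × 186 = 111.60.

111.60 hours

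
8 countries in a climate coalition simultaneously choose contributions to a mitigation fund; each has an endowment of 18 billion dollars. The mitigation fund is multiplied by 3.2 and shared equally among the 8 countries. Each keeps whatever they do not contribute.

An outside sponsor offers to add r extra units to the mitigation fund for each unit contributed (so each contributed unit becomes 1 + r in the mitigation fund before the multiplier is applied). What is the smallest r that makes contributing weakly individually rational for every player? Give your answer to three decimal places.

With matching at rate r, one contributed unit becomes (1 + r) in the mitigation fund and returns 3.2 × (1 + r) / 8 to the contributor.
Setting this equal to 1: 1 + r = 8/3.2 = 2.5000.
So the minimum matching rate is r = 2.5000 − 1 = 1.500.

1.500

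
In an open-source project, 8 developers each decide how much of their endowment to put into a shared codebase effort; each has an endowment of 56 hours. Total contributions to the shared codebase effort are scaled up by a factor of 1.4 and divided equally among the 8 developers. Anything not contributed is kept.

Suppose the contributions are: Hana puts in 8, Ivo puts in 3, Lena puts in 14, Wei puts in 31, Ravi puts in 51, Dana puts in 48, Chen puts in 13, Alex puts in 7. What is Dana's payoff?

Total contributed: 8 + 3 + 14 + 31 + 51 + 48 + 13 + 7 = 175.
Each receives 1.4 × 175 / 8 = 30.63 from the shared codebase effort.
Dana keeps 56 − 48 = 8, so Dana's payoff is 8 + 30.63 = 38.63.

38.63 hours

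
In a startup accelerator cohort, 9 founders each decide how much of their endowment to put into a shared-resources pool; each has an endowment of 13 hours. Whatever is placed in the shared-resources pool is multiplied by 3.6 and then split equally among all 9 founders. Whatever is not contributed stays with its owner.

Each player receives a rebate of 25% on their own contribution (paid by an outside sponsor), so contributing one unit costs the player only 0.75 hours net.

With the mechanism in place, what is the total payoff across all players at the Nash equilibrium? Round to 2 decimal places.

117.00 hours

The effective private return is (3.6/9) / 0.75 = 0.5333, which is still under 1, so the mechanism doesn't change anyone's dominant strategy: zero contribution.
At the Nash equilibrium no one contributes; group total payoff = 9 × 13 = 117.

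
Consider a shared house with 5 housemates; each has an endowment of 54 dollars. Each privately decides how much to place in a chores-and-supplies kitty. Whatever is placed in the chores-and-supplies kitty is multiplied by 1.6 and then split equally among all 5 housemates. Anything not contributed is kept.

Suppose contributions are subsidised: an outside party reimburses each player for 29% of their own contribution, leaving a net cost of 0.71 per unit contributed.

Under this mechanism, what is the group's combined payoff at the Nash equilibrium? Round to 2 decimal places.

270.00 dollars

The effective private return is (1.6/5) / 0.71 = 0.4507, which is still under 1, so the mechanism doesn't change anyone's dominant strategy: zero contribution.
At the Nash equilibrium no one contributes; group total payoff = 5 × 54 = 270.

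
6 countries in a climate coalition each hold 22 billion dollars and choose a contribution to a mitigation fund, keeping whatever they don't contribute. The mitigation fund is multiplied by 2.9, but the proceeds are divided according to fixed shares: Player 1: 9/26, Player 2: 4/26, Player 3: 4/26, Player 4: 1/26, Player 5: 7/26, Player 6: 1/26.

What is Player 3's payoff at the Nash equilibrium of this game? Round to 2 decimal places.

31.82 billion dollars

For player j, contributing a unit is worthwhile iff 2.9 × (j's share) ≥ 1, i.e. iff j's share is at least 0.3448.
The only share above 0.3448 is Player 1's 9/26, contributing 22; the remaining 5 contribute 0. Total contributed: 22.
Player 3 keeps 22 and receives 2.9 × 22 × 4/26 = 9.82 from the mitigation fund, for a payoff of 31.82.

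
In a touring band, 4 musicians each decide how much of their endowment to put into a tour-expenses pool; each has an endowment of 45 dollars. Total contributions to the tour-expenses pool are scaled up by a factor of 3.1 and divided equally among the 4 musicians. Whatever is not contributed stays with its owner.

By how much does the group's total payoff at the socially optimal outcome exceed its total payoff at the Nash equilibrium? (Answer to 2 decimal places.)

Each contributed unit returns 3.1/4 = 0.7750 to its contributor — below 1 — so contributing 0 is dominant for every player. At the Nash equilibrium everyone keeps their 45, and the group total is 4 × 45 = 180.
Each contributed unit returns 3.100 to the group as a whole (0.7750 to each of 4 players), which exceeds 1, so the social optimum is full contribution: group total = 3.100 × 180 = 558.00.
Efficiency loss = 558.00 − 180 = 378.00.

378.00 dollars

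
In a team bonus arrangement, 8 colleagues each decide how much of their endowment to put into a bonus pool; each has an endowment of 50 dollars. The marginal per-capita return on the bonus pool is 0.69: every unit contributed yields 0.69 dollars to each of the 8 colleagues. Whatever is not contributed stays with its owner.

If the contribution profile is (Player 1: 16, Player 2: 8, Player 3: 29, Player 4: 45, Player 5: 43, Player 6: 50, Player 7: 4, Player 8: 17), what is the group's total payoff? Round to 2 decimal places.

Total contributed: 16 + 8 + 29 + 45 + 43 + 50 + 4 + 17 = 212; total kept: 8 × 50 − 212 = 188.
The bonus pool pays out 0.69 × 8 × 212 = 1170.24 in aggregate.
Group total = 188 + 1170.24 = 1358.24.

1358.24 dollars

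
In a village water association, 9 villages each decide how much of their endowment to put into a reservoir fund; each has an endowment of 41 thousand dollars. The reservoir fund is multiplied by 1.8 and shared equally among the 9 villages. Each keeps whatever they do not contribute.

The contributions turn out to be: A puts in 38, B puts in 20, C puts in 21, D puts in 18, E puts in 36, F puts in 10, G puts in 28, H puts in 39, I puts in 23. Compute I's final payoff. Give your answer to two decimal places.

Total contributed: 38 + 20 + 21 + 18 + 36 + 10 + 28 + 39 + 23 = 233.
Each receives 1.8 × 233 / 9 = 46.60 from the reservoir fund.
I keeps 41 − 23 = 18, so I's payoff is 18 + 46.60 = 64.60.

64.60 thousand dollars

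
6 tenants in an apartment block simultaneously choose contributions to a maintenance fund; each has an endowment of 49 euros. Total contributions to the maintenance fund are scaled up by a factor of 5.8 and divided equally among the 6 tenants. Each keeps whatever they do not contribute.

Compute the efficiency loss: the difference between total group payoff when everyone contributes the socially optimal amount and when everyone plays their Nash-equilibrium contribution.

Each contributed unit returns 5.8/6 = 0.9667 to its contributor — below 1 — so contributing 0 is dominant for every player. At the Nash equilibrium everyone keeps their 49, and the group total is 6 × 49 = 294.
Each contributed unit returns 5.800 to the group as a whole (0.9667 to each of 6 players), which exceeds 1, so the social optimum is full contribution: group total = 5.800 × 294 = 1705.20.
Efficiency loss = 1705.20 − 294 = 1411.20.

1411.20 euros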